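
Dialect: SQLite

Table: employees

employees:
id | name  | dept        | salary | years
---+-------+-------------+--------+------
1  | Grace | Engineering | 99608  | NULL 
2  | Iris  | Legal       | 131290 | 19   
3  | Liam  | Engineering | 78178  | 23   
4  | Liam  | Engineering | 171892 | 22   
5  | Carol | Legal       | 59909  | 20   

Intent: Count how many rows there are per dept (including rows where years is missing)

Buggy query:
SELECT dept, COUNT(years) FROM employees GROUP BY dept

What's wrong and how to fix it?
Bug: COUNT(years) skips NULLs, so groups with missing years are undercounted

Fix: Use COUNT(*) to count all rows regardless of NULL

Corrected query:
SELECT dept, COUNT(*) FROM employees GROUP BY dept

Result:
dept        | COUNT(*)
------------+---------
Engineering | 3       
Legal       | 2       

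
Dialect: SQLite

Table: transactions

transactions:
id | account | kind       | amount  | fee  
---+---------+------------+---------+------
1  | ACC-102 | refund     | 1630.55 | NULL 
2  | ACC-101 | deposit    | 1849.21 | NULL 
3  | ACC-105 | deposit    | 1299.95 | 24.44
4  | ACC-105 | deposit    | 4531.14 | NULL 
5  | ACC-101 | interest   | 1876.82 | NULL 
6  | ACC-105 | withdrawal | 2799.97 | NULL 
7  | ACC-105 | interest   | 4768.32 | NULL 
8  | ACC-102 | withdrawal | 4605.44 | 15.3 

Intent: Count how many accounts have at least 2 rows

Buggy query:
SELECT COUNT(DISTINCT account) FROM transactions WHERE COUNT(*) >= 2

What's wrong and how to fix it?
Bug: COUNT(*) cannot appear in WHERE; the per-group count doesn't exist yet

Fix: Use a subquery that GROUPs and filters with HAVING, then count its rows

Corrected query:
SELECT COUNT(*) FROM (SELECT account FROM transactions GROUP BY account HAVING COUNT(*) >= 2)

Result:
COUNT(*)
--------
3       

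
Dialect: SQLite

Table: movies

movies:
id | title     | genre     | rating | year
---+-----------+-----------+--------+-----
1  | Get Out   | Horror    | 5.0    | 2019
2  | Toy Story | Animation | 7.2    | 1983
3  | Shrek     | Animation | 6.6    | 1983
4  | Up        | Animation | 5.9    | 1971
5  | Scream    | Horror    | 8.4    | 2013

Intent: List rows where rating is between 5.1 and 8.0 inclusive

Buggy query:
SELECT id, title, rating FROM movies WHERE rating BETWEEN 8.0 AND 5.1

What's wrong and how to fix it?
Bug: The bounds are reversed; BETWEEN a AND b requires a <= b to match anything

Fix: Swap the bounds so the smaller value comes first

Corrected query:
SELECT id, title, rating FROM movies WHERE rating BETWEEN 5.1 AND 8.0

Result:
id | title     | rating
---+-----------+-------
2  | Toy Story | 7.2   
3  | Shrek     | 6.6   
4  | Up        | 5.9   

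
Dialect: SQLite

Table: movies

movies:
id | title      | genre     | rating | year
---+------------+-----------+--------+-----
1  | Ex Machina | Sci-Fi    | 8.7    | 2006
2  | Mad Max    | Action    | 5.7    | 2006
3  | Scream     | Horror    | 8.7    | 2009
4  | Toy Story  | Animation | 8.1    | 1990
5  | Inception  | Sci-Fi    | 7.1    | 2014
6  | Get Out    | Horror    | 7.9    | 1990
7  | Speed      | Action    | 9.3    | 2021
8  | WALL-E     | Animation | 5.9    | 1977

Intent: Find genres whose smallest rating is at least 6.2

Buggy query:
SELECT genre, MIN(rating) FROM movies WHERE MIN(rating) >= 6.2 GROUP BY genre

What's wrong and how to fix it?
Bug: Aggregates like MIN are computed per group after WHERE runs

Fix: Replace WHERE with HAVING after the GROUP BY

Corrected query:
SELECT genre, MIN(rating) FROM movies GROUP BY genre HAVING MIN(rating) >= 6.2

Result:
genre  | MIN(rating)
-------+------------
Horror | 7.9        
Sci-Fi | 7.1        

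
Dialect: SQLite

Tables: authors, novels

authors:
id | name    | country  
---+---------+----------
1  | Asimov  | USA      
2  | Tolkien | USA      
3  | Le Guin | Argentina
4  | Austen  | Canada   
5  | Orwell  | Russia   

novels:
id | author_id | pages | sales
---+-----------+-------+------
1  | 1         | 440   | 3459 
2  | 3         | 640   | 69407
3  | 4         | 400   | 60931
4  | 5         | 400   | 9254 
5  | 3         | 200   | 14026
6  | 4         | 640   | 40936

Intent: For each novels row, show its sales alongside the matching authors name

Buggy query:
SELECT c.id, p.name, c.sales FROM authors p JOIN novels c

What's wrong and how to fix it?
Bug: JOIN with no ON clause produces a cartesian product; every novels row pairs with every authors row

Fix: Add ON c.author_id = p.id to the JOIN

Corrected query:
SELECT c.id, p.name, c.sales FROM authors p JOIN novels c ON c.author_id = p.id

Result:
id | name    | sales
---+---------+------
1  | Asimov  | 3459 
2  | Le Guin | 69407
3  | Austen  | 60931
4  | Orwell  | 9254 
5  | Le Guin | 14026
6  | Austen  | 40936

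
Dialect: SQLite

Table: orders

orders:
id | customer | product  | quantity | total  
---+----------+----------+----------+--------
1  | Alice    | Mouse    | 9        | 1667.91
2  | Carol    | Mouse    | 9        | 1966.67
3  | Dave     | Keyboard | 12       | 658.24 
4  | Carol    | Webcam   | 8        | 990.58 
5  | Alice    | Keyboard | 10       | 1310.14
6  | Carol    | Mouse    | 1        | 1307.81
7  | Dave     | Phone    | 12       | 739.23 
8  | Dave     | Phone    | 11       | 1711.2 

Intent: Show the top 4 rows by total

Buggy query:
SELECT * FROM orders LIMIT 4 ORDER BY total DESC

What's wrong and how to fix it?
Bug: ORDER BY cannot follow LIMIT; LIMIT is the final clause

Fix: Sort with ORDER BY, then apply LIMIT

Corrected query:
SELECT * FROM orders ORDER BY total DESC LIMIT 4

Result:
id | customer | product  | quantity | total  
---+----------+----------+----------+--------
2  | Carol    | Mouse    | 9        | 1966.67
8  | Dave     | Phone    | 11       | 1711.2 
1  | Alice    | Mouse    | 9        | 1667.91
5  | Alice    | Keyboard | 10       | 1310.14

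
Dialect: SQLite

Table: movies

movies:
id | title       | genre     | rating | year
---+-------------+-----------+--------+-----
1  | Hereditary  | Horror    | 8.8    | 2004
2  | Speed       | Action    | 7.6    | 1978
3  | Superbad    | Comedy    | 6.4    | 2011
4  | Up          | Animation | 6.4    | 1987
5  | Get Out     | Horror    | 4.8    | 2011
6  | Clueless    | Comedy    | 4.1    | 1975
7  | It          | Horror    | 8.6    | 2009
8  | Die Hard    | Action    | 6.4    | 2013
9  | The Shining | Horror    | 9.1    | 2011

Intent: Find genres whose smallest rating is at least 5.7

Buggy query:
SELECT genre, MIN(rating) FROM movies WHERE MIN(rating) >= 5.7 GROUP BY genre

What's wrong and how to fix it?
Bug: MIN() in WHERE is a misuse of aggregate

Fix: Replace WHERE with HAVING after the GROUP BY

Corrected query:
SELECT genre, MIN(rating) FROM movies GROUP BY genre HAVING MIN(rating) >= 5.7

Result:
genre     | MIN(rating)
----------+------------
Action    | 6.4        
Animation | 6.4        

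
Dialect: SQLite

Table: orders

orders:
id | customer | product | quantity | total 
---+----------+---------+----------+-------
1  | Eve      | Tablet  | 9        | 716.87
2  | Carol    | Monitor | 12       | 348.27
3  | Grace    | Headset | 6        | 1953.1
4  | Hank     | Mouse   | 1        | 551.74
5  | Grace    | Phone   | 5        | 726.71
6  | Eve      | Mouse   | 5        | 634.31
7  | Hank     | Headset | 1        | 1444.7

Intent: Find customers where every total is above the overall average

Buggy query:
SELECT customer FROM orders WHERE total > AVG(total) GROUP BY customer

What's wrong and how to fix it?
Bug: WHERE evaluates per row before aggregation, so AVG() is unavailable

Fix: Compute the overall average in a scalar subquery and compare each group's MIN against it in HAVING

Corrected query:
SELECT customer FROM orders GROUP BY customer HAVING MIN(total) > (SELECT AVG(total) FROM orders)

Result:
(no rows)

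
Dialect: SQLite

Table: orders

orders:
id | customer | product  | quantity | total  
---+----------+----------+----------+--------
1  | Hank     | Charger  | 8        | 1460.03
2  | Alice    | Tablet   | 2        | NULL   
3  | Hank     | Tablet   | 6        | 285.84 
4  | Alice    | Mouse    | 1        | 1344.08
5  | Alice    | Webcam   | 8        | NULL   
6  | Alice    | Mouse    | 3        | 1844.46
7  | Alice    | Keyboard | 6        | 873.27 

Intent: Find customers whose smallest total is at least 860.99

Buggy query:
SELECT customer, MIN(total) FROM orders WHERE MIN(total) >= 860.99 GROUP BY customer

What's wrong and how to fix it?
Bug: Aggregates like MIN are computed per group after WHERE runs

Fix: Replace WHERE with HAVING after the GROUP BY

Corrected query:
SELECT customer, MIN(total) FROM orders GROUP BY customer HAVING MIN(total) >= 860.99

Result:
customer | MIN(total)
---------+-----------
Alice    | 873.27    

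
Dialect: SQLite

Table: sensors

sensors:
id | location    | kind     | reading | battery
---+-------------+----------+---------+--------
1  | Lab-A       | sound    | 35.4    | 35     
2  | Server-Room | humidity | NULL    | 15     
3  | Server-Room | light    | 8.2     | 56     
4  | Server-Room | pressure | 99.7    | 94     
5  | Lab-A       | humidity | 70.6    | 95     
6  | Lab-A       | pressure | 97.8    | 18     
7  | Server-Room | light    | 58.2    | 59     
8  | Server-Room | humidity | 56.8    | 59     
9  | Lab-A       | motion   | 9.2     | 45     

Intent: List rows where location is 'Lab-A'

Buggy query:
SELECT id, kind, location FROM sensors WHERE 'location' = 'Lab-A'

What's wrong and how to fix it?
Bug: 'location' in single quotes is a string literal, not the column; the comparison is literal-vs-literal and never true

Fix: Reference the column as location without single quotes

Corrected query:
SELECT id, kind, location FROM sensors WHERE location = 'Lab-A'

Result:
id | kind     | location
---+----------+---------
1  | sound    | Lab-A   
5  | humidity | Lab-A   
6  | pressure | Lab-A   
9  | motion   | Lab-A   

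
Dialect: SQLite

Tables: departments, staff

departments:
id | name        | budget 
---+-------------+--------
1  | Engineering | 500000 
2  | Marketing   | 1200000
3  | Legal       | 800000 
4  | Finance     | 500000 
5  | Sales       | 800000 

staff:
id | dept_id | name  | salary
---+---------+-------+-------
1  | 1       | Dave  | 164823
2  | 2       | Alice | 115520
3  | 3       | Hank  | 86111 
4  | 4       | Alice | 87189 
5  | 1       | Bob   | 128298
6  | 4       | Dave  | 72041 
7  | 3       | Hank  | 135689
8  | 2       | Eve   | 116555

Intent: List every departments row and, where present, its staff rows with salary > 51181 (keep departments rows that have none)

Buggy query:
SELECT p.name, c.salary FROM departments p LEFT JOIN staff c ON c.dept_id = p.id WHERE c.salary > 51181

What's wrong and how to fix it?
Bug: Filtering c.salary in WHERE discards the NULL rows produced by LEFT JOIN, turning it into an inner join

Fix: Move the right-table condition into the ON clause so unmatched parents are kept

Corrected query:
SELECT p.name, c.salary FROM departments p LEFT JOIN staff c ON c.dept_id = p.id AND c.salary > 51181

Result:
name        | salary
------------+-------
Engineering | 128298
Engineering | 164823
Marketing   | 115520
Marketing   | 116555
Legal       | 86111 
Legal       | 135689
Finance     | 72041 
Finance     | 87189 
Sales       | NULL  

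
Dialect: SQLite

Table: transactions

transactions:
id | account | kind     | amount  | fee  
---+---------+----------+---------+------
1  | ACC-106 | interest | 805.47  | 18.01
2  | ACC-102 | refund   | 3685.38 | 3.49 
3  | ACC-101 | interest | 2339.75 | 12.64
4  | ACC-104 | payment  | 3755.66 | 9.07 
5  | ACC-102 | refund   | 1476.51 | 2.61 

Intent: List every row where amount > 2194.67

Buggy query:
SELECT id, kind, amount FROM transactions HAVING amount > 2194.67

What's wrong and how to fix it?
Bug: HAVING filters the output of aggregation, but this query has no GROUP BY and no aggregate functions, so SQLite rejects it (HAVING clause on a non-aggregate query); the condition here is per row

Fix: Replace HAVING with WHERE since the condition applies to individual rows

Corrected query:
SELECT id, kind, amount FROM transactions WHERE amount > 2194.67

Result:
id | kind     | amount 
---+----------+--------
2  | refund   | 3685.38
3  | interest | 2339.75
4  | payment  | 3755.66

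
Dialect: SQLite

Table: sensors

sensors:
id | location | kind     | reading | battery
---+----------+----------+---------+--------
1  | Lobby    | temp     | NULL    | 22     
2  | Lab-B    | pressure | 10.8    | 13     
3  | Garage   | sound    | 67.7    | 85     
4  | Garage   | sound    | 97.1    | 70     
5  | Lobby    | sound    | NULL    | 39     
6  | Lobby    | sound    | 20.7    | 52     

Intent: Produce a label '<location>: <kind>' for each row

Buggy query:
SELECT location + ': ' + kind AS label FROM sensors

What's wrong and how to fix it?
Bug: '+' is numeric addition; on text columns SQLite converts them to 0 instead of concatenating

Fix: Replace + with || to concatenate text

Corrected query:
SELECT location || ': ' || kind AS label FROM sensors

Result:
label          
---------------
Lobby: temp    
Lab-B: pressure
Garage: sound  
Garage: sound  
Lobby: sound   
Lobby: sound   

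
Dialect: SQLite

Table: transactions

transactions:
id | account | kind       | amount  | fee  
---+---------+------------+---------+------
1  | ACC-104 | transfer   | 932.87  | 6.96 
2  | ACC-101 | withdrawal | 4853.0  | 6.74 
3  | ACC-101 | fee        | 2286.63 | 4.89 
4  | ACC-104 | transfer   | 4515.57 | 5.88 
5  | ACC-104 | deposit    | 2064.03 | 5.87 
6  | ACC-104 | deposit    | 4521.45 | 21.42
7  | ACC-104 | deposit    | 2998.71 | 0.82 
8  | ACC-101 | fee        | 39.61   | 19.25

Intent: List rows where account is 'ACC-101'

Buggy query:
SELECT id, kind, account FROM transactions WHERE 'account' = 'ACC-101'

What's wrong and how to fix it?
Bug: 'account' in single quotes is a string literal, not the column; the comparison is literal-vs-literal and never true

Fix: Reference the column as account without single quotes

Corrected query:
SELECT id, kind, account FROM transactions WHERE account = 'ACC-101'

Result:
id | kind       | account
---+------------+--------
2  | withdrawal | ACC-101
3  | fee        | ACC-101
8  | fee        | ACC-101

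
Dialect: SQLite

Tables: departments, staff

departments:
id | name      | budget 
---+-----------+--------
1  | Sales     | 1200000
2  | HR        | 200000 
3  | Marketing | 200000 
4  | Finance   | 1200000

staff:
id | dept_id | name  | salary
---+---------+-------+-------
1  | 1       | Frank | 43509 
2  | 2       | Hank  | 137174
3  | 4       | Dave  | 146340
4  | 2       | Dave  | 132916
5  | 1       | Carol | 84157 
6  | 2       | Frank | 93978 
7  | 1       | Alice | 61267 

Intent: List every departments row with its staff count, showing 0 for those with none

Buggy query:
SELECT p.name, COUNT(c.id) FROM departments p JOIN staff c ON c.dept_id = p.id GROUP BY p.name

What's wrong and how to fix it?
Bug: An inner join excludes parents with zero children

Fix: Switch to LEFT JOIN to retain unmatched parent rows

Corrected query:
SELECT p.name, COUNT(c.id) FROM departments p LEFT JOIN staff c ON c.dept_id = p.id GROUP BY p.name

Result:
name      | COUNT(c.id)
----------+------------
Finance   | 1          
HR        | 3          
Marketing | 0          
Sales     | 3          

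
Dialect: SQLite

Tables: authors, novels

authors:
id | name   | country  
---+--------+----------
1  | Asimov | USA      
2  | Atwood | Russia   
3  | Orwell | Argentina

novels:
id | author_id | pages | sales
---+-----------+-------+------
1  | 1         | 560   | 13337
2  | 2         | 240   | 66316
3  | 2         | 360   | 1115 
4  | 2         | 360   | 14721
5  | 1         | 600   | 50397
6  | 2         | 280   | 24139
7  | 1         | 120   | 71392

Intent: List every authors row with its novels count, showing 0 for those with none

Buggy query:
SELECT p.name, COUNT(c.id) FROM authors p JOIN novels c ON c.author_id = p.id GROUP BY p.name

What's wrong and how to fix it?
Bug: An inner join excludes parents with zero children

Fix: Use LEFT JOIN so parents without children still appear (COUNT(c.id) gives 0)

Corrected query:
SELECT p.name, COUNT(c.id) FROM authors p LEFT JOIN novels c ON c.author_id = p.id GROUP BY p.name

Result:
name   | COUNT(c.id)
-------+------------
Asimov | 3          
Atwood | 4          
Orwell | 0          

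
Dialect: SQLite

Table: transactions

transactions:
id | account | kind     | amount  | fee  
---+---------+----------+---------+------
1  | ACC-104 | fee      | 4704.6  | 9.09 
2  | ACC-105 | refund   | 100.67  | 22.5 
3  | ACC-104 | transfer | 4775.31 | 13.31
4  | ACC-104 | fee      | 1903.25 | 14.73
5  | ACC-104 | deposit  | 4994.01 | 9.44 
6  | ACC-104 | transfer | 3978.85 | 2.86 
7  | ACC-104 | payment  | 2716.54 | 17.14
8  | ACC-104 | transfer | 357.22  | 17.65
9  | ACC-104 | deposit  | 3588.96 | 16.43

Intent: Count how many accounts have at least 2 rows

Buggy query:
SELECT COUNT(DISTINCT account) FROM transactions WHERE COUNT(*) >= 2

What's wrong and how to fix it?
Bug: WHERE filters individual rows, not groups, so a group-level COUNT is invalid there

Fix: Use a subquery that GROUPs and filters with HAVING, then count its rows

Corrected query:
SELECT COUNT(*) FROM (SELECT account FROM transactions GROUP BY account HAVING COUNT(*) >= 2)

Result:
COUNT(*)
--------
1       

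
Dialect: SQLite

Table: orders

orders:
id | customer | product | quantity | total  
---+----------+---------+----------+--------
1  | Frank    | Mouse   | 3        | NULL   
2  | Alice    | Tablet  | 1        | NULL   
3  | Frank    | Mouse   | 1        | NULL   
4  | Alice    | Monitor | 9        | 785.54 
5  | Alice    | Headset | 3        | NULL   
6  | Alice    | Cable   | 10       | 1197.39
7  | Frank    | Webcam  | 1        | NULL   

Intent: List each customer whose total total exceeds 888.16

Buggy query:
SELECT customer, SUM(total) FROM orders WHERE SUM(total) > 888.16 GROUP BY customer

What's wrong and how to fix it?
Bug: Aggregate functions cannot appear in a WHERE clause

Fix: Move the aggregate condition to a HAVING clause

Corrected query:
SELECT customer, SUM(total) FROM orders GROUP BY customer HAVING SUM(total) > 888.16

Result:
customer | SUM(total)
---------+-----------
Alice    | 1982.93   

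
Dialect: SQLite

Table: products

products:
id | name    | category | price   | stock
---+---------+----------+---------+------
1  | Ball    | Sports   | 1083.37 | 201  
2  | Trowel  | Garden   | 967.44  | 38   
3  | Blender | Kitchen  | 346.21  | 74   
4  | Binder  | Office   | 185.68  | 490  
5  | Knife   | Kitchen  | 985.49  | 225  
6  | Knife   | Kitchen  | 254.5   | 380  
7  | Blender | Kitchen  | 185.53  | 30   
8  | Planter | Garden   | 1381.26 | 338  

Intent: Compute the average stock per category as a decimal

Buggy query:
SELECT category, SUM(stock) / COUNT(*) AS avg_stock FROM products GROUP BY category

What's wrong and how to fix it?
Bug: Both operands are integers, so '/' performs integer division and truncates

Fix: Cast one side to REAL so the division keeps the fractional part

Corrected query:
SELECT category, SUM(stock) * 1.0 / COUNT(*) AS avg_stock FROM products GROUP BY category

Result:
category | avg_stock
---------+----------
Garden   | 188      
Kitchen  | 177.25   
Office   | 490      
Sports   | 201      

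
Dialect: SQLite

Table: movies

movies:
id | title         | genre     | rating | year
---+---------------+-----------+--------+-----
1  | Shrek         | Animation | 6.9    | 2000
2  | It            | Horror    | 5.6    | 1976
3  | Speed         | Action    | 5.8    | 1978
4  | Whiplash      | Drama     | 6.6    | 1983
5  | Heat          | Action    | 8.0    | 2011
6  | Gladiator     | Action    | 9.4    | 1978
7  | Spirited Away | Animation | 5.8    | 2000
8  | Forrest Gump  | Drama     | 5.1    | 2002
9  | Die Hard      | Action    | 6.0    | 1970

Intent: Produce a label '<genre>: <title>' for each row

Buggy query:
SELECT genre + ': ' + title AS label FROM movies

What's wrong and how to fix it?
Bug: SQLite uses || for string concatenation; + coerces text to numbers (yielding 0)

Fix: Use the || operator for string concatenation

Corrected query:
SELECT genre || ': ' || title AS label FROM movies

Result:
label                   
------------------------
Animation: Shrek        
Horror: It              
Action: Speed           
Drama: Whiplash         
Action: Heat            
Action: Gladiator       
Animation: Spirited Away
Drama: Forrest Gump     
Action: Die Hard        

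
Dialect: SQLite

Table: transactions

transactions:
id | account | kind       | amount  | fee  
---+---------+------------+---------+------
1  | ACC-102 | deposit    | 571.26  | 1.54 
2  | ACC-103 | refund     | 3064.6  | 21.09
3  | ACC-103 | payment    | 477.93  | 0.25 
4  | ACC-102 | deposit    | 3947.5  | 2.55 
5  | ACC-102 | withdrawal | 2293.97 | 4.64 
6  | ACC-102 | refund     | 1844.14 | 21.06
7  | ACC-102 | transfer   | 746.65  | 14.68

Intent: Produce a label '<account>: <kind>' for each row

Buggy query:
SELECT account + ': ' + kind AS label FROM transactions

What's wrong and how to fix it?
Bug: SQLite uses || for string concatenation; + coerces text to numbers (yielding 0)

Fix: Replace + with || to concatenate text

Corrected query:
SELECT account || ': ' || kind AS label FROM transactions

Result:
label              
-------------------
ACC-102: deposit   
ACC-103: refund    
ACC-103: payment   
ACC-102: deposit   
ACC-102: withdrawal
ACC-102: refund    
ACC-102: transfer  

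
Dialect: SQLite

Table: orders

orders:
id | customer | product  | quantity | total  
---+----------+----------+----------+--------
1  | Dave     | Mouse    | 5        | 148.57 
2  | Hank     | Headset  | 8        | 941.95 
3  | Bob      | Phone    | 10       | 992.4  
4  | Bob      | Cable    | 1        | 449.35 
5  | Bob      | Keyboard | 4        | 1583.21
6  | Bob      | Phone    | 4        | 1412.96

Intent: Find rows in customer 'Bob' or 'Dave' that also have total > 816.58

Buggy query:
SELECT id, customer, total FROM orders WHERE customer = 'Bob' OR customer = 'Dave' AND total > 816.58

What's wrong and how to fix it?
Bug: Without parentheses, AND is evaluated before OR, so the total filter only applies to the 'Dave' branch

Fix: Group the OR with parentheses (or use IN), then AND the threshold

Corrected query:
SELECT id, customer, total FROM orders WHERE (customer = 'Bob' OR customer = 'Dave') AND total > 816.58

Result:
id | customer | total  
---+----------+--------
3  | Bob      | 992.4  
5  | Bob      | 1583.21
6  | Bob      | 1412.96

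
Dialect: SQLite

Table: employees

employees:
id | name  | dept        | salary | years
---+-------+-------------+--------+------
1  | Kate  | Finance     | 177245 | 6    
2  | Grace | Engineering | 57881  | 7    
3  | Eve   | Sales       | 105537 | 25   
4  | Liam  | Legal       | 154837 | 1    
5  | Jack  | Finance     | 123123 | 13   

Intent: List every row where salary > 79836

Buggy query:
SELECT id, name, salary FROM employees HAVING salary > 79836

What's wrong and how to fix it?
Bug: This is a non-aggregate query (no GROUP BY, no aggregates), so in SQLite the HAVING clause is invalid here; a row-level condition belongs in WHERE

Fix: Replace HAVING with WHERE since the condition applies to individual rows

Corrected query:
SELECT id, name, salary FROM employees WHERE salary > 79836

Result:
id | name | salary
---+------+-------
1  | Kate | 177245
3  | Eve  | 105537
4  | Liam | 154837
5  | Jack | 123123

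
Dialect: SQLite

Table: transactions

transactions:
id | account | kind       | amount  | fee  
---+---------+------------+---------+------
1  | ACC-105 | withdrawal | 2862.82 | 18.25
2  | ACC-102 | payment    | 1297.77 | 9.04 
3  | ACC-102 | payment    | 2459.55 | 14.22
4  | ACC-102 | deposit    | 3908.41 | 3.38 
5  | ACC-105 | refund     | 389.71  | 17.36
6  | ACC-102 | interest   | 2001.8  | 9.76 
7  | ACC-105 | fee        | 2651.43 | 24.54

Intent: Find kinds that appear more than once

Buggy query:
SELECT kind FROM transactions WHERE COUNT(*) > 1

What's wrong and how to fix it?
Bug: COUNT(*) is an aggregate and cannot be used in WHERE

Fix: GROUP BY kind, then filter groups with HAVING COUNT(*) > 1

Corrected query:
SELECT kind FROM transactions GROUP BY kind HAVING COUNT(*) > 1

Result:
kind   
-------
payment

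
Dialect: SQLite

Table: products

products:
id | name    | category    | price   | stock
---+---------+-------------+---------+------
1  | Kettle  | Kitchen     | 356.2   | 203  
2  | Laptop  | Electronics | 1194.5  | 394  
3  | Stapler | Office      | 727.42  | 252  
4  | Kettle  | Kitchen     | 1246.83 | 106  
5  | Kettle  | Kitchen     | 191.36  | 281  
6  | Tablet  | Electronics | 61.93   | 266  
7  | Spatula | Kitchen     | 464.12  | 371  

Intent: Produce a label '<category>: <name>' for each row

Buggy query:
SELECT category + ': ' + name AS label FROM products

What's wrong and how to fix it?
Bug: '+' is numeric addition; on text columns SQLite converts them to 0 instead of concatenating

Fix: Use the || operator for string concatenation

Corrected query:
SELECT category || ': ' || name AS label FROM products

Result:
label              
-------------------
Kitchen: Kettle    
Electronics: Laptop
Office: Stapler    
Kitchen: Kettle    
Kitchen: Kettle    
Electronics: Tablet
Kitchen: Spatula   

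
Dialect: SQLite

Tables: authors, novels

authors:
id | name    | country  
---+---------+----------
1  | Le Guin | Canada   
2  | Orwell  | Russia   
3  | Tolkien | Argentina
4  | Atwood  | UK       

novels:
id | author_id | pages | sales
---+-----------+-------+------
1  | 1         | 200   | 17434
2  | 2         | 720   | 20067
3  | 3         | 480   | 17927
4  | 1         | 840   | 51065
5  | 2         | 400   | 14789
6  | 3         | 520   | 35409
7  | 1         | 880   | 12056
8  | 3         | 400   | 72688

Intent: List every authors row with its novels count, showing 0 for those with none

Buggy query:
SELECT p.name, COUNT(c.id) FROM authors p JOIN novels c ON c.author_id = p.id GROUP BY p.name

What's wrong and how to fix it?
Bug: An inner join excludes parents with zero children

Fix: Switch to LEFT JOIN to retain unmatched parent rows

Corrected query:
SELECT p.name, COUNT(c.id) FROM authors p LEFT JOIN novels c ON c.author_id = p.id GROUP BY p.name

Result:
name    | COUNT(c.id)
--------+------------
Atwood  | 0          
Le Guin | 3          
Orwell  | 2          
Tolkien | 3          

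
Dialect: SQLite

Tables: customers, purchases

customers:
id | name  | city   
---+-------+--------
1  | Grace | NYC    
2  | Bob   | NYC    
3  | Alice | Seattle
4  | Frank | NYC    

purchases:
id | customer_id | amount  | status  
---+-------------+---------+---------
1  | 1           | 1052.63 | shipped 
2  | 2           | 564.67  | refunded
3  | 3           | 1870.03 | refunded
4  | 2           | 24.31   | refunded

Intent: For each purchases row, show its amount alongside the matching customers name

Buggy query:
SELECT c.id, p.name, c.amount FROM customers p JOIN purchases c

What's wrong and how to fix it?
Bug: Missing join condition: each purchases row is matched to all customers rows instead of just its own

Fix: Add ON c.customer_id = p.id to the JOIN

Corrected query:
SELECT c.id, p.name, c.amount FROM customers p JOIN purchases c ON c.customer_id = p.id

Result:
id | name  | amount 
---+-------+--------
1  | Grace | 1052.63
2  | Bob   | 564.67 
3  | Alice | 1870.03
4  | Bob   | 24.31  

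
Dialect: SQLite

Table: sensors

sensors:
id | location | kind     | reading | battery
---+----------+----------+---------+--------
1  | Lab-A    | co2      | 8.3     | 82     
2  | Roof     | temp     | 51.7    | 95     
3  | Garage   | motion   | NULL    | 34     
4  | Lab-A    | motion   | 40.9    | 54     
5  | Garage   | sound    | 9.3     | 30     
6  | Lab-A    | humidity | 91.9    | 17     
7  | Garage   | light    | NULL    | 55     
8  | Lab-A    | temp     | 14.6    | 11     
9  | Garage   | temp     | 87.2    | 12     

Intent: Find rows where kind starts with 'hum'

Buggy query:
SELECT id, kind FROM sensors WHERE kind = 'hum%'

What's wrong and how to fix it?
Bug: '=' compares the literal string including the % character; pattern matching needs LIKE

Fix: Replace '=' with LIKE so 'hum%' is treated as a pattern

Corrected query:
SELECT id, kind FROM sensors WHERE kind LIKE 'hum%'

Result:
id | kind    
---+---------
6  | humidity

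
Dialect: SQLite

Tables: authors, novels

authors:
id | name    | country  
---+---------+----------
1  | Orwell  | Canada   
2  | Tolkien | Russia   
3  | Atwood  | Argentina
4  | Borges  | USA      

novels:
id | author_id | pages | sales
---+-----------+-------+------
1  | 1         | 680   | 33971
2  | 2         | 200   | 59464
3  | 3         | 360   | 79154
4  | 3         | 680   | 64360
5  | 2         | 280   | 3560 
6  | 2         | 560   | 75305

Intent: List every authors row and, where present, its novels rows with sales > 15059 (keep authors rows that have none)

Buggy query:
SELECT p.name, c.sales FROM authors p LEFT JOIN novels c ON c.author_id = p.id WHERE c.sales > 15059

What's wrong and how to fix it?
Bug: Filtering c.sales in WHERE discards the NULL rows produced by LEFT JOIN, turning it into an inner join

Fix: Move the right-table condition into the ON clause so unmatched parents are kept

Corrected query:
SELECT p.name, c.sales FROM authors p LEFT JOIN novels c ON c.author_id = p.id AND c.sales > 15059

Result:
name    | sales
--------+------
Orwell  | 33971
Tolkien | 59464
Tolkien | 75305
Atwood  | 64360
Atwood  | 79154
Borges  | NULL 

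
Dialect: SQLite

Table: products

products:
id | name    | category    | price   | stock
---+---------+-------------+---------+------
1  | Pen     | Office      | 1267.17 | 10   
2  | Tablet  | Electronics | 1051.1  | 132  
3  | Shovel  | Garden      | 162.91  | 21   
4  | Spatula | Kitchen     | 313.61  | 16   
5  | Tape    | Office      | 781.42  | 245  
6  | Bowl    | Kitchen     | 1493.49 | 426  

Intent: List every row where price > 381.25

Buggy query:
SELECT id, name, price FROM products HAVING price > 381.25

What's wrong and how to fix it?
Bug: HAVING filters the output of aggregation, but this query has no GROUP BY and no aggregate functions, so SQLite rejects it (HAVING clause on a non-aggregate query); the condition here is per row

Fix: Replace HAVING with WHERE since the condition applies to individual rows

Corrected query:
SELECT id, name, price FROM products WHERE price > 381.25

Result:
id | name   | price  
---+--------+--------
1  | Pen    | 1267.17
2  | Tablet | 1051.1 
5  | Tape   | 781.42 
6  | Bowl   | 1493.49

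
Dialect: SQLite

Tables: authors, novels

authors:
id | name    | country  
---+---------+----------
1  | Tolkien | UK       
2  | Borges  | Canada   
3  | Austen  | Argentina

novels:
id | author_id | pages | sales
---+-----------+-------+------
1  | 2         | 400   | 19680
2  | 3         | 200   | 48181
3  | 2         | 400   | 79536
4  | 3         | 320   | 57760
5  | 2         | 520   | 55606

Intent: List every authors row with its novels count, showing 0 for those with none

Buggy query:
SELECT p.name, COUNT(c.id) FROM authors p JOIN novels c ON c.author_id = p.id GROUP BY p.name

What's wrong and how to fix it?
Bug: An inner join excludes parents with zero children

Fix: Use LEFT JOIN so parents without children still appear (COUNT(c.id) gives 0)

Corrected query:
SELECT p.name, COUNT(c.id) FROM authors p LEFT JOIN novels c ON c.author_id = p.id GROUP BY p.name

Result:
name    | COUNT(c.id)
--------+------------
Austen  | 2          
Borges  | 3          
Tolkien | 0          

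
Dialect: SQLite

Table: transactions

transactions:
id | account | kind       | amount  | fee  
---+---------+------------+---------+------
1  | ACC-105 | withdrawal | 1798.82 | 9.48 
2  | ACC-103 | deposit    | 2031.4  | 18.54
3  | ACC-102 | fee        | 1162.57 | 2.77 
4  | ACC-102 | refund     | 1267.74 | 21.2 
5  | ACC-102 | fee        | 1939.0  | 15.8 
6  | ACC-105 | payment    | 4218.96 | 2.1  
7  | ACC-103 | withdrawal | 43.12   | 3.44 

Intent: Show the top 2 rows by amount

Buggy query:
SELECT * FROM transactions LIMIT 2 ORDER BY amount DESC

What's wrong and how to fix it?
Bug: LIMIT must come after ORDER BY

Fix: Sort with ORDER BY, then apply LIMIT

Corrected query:
SELECT * FROM transactions ORDER BY amount DESC LIMIT 2

Result:
id | account | kind    | amount  | fee  
---+---------+---------+---------+------
6  | ACC-105 | payment | 4218.96 | 2.1  
2  | ACC-103 | deposit | 2031.4  | 18.54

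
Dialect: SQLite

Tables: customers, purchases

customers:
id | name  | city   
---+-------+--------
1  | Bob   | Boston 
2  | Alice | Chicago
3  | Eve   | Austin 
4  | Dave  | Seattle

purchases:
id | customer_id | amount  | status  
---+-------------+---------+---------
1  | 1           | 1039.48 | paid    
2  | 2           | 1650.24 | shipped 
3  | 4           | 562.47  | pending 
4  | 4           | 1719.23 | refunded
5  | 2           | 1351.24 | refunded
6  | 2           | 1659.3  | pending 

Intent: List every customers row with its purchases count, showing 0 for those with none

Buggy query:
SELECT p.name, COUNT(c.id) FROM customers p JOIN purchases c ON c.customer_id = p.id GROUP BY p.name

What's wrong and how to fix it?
Bug: An inner join excludes parents with zero children

Fix: Switch to LEFT JOIN to retain unmatched parent rows

Corrected query:
SELECT p.name, COUNT(c.id) FROM customers p LEFT JOIN purchases c ON c.customer_id = p.id GROUP BY p.name

Result:
name  | COUNT(c.id)
------+------------
Alice | 3          
Bob   | 1          
Dave  | 2          
Eve   | 0          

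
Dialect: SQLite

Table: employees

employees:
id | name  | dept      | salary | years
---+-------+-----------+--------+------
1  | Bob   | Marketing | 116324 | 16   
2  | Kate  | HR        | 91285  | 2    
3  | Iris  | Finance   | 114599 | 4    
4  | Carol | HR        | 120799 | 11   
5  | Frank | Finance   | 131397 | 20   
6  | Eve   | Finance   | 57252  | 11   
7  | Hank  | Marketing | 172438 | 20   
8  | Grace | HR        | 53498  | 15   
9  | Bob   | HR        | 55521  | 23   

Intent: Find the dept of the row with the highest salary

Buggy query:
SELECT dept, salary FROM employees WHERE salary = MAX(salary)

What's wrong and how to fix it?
Bug: WHERE is evaluated per row; an aggregate over the whole table isn't defined there

Fix: Wrap MAX in a scalar subquery so WHERE compares against a single value

Corrected query:
SELECT dept, salary FROM employees WHERE salary = (SELECT MAX(salary) FROM employees)

Result:
dept      | salary
----------+-------
Marketing | 172438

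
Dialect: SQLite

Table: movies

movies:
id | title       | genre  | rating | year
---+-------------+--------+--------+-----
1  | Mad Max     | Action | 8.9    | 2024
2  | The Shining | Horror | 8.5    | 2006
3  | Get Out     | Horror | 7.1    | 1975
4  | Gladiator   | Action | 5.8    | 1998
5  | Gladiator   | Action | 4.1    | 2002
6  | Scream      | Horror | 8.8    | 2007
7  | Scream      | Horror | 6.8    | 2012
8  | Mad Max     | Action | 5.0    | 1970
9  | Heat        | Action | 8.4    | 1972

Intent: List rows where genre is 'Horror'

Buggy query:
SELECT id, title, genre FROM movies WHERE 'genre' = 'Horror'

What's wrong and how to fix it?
Bug: 'genre' in single quotes is a string literal, not the column; the comparison is literal-vs-literal and never true

Fix: Remove the quotes around the column name (or use double quotes for an identifier)

Corrected query:
SELECT id, title, genre FROM movies WHERE genre = 'Horror'

Result:
id | title       | genre 
---+-------------+-------
2  | The Shining | Horror
3  | Get Out     | Horror
6  | Scream      | Horror
7  | Scream      | Horror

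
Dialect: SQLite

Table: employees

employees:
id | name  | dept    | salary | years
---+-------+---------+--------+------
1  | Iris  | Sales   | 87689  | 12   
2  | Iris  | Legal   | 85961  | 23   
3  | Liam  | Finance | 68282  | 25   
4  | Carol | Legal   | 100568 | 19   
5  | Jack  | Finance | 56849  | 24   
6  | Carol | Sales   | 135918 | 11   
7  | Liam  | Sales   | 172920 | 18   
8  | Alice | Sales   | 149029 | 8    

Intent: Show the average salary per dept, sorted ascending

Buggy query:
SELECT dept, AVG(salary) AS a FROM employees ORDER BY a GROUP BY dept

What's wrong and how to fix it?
Bug: ORDER BY appears before GROUP BY; SQL clause order requires GROUP BY first

Fix: Reorder: SELECT … FROM … GROUP BY … ORDER BY …

Corrected query:
SELECT dept, AVG(salary) AS a FROM employees GROUP BY dept ORDER BY a

Result:
dept    | a      
--------+--------
Finance | 62565.5
Legal   | 93264.5
Sales   | 136389 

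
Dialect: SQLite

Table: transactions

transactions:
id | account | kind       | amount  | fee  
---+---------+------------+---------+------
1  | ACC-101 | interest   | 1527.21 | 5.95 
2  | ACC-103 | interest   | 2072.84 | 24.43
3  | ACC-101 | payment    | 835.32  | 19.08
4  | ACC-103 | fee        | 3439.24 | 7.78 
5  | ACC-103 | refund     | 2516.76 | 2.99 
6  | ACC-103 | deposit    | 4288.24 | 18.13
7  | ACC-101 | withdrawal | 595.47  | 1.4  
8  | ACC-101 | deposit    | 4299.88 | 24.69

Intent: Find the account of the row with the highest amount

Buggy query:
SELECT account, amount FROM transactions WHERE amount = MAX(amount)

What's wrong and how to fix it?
Bug: MAX(amount) is an aggregate and cannot be used directly in WHERE

Fix: Use a subquery: WHERE amount = (SELECT MAX(amount) FROM transactions)

Corrected query:
SELECT account, amount FROM transactions WHERE amount = (SELECT MAX(amount) FROM transactions)

Result:
account | amount 
--------+--------
ACC-101 | 4299.88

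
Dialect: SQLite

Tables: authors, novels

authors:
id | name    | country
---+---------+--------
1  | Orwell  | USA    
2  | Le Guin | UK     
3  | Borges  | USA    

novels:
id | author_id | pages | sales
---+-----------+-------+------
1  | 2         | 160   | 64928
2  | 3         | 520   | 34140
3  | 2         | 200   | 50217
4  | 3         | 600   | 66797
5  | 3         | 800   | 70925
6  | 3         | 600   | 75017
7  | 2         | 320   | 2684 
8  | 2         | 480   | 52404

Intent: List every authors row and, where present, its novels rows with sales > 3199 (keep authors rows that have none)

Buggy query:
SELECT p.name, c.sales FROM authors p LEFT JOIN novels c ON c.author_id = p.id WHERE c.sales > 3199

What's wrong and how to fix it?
Bug: Filtering c.sales in WHERE discards the NULL rows produced by LEFT JOIN, turning it into an inner join

Fix: Move the right-table condition into the ON clause so unmatched parents are kept

Corrected query:
SELECT p.name, c.sales FROM authors p LEFT JOIN novels c ON c.author_id = p.id AND c.sales > 3199

Result:
name    | sales
--------+------
Orwell  | NULL 
Le Guin | 50217
Le Guin | 52404
Le Guin | 64928
Borges  | 34140
Borges  | 66797
Borges  | 70925
Borges  | 75017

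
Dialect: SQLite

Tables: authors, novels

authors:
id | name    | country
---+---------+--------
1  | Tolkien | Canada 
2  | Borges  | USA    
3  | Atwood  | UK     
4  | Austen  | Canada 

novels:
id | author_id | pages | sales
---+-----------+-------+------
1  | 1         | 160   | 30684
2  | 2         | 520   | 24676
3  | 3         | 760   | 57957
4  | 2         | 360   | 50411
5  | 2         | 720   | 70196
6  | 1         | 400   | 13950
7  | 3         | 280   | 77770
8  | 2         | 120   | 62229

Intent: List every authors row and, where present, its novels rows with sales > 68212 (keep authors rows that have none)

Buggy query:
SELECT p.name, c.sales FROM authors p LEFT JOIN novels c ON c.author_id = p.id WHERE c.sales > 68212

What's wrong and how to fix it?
Bug: Filtering c.sales in WHERE discards the NULL rows produced by LEFT JOIN, turning it into an inner join

Fix: Move the right-table condition into the ON clause so unmatched parents are kept

Corrected query:
SELECT p.name, c.sales FROM authors p LEFT JOIN novels c ON c.author_id = p.id AND c.sales > 68212

Result:
name    | sales
--------+------
Tolkien | NULL 
Borges  | 70196
Atwood  | 77770
Austen  | NULL 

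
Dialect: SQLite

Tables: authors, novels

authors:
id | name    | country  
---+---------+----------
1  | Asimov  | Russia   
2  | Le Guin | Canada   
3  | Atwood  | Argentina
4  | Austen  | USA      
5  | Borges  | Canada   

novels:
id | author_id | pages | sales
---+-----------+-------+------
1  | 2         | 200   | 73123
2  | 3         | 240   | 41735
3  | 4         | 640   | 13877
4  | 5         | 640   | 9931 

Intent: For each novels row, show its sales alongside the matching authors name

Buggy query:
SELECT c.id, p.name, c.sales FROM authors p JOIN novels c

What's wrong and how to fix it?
Bug: Missing join condition: each novels row is matched to all authors rows instead of just its own

Fix: Specify the join condition linking the foreign key to the parent id

Corrected query:
SELECT c.id, p.name, c.sales FROM authors p JOIN novels c ON c.author_id = p.id

Result:
id | name    | sales
---+---------+------
1  | Le Guin | 73123
2  | Atwood  | 41735
3  | Austen  | 13877
4  | Borges  | 9931 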